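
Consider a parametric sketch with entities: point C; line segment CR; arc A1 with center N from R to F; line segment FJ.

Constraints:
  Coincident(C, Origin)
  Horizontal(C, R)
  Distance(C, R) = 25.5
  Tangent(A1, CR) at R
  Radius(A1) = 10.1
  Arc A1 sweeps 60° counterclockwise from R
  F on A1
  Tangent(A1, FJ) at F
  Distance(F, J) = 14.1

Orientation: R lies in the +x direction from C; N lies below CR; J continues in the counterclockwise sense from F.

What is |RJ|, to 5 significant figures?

23.398

On A1, R sits at bearing 90° from N; a 60° counterclockwise sweep puts F at bearing 150°, so F = N + 10.1·(cos 150°, sin 150°) = (16.753, -5.0500). The tangent condition forces NF to be normal to FJ, so FJ runs along (−sin 150°, cos 150°); with |FJ| = 14.1, J = (9.7031, -17.261). Then |RJ| = |J − R| = 23.398.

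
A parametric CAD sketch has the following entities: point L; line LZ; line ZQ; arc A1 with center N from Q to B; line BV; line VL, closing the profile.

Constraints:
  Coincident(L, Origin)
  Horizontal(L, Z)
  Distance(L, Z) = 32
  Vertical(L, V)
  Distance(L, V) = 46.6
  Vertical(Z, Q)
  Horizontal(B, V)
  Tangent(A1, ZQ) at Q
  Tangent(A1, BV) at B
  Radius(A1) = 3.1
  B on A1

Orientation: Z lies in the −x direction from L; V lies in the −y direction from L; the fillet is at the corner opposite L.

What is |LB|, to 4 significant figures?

54.83

The virtual corner opposite L is at (-32.00, -46.60). The tangent condition forces NQ to be normal to ZQ and since A1 is tangent to BV there, NB ⟂ BV, with radius 3.1, so the center N sits 3.1 in from both sides at N = (-28.90, -43.50). That places the tangent points at Q = (-32.00, -43.50) on ZQ and B = (-28.90, -46.60) on BV. Then |LB| = |B − L| = 54.83.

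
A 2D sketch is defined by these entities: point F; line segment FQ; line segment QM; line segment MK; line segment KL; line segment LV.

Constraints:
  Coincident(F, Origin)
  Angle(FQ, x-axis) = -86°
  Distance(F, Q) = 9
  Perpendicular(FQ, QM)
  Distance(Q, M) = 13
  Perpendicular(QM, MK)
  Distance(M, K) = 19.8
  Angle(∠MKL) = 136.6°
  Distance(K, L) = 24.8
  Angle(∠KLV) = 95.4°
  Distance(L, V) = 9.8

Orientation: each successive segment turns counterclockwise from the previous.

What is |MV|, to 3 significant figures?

40.3

F is at the origin; FQ runs at -86.0° with length 9.0, so Q = (0.628, -8.98). The perpendicularity gives QM at right angles to FQ, so QM runs at 4.00°; with |QM| = 13.0, M = (13.6, -8.07). QM is perpendicular to MK, so MK runs at 94.0°; with |MK| = 19.8, K = (12.2, 11.7). ∠MKL = 136.6° gives KL at 137° from the x-axis; with |KL| = 24.8, L = (-6.04, 28.5). ∠KLV = 95.4° gives LV at -138° from the x-axis; with |LV| = 9.8, V = (-13.3, 21.9). Then |MV| = |V − M| = 40.3.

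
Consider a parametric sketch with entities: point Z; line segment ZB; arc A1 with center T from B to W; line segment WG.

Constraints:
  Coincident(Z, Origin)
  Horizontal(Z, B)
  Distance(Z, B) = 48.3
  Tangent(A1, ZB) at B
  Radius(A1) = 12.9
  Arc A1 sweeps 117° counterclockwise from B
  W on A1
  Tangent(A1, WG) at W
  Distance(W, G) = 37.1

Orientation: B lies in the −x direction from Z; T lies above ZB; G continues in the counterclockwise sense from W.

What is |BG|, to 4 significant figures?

52.09

On A1, B sits at bearing -90° from T; a 117° counterclockwise sweep puts W at bearing 27°, so W = T + 12.9·(cos 27°, sin 27°) = (-36.81, 18.76). Since A1 is tangent to WG there, TW ⟂ WG, so WG runs along (−sin 27°, cos 27°); with |WG| = 37.1, G = (-53.65, 51.81). Then |BG| = |G − B| = 52.09.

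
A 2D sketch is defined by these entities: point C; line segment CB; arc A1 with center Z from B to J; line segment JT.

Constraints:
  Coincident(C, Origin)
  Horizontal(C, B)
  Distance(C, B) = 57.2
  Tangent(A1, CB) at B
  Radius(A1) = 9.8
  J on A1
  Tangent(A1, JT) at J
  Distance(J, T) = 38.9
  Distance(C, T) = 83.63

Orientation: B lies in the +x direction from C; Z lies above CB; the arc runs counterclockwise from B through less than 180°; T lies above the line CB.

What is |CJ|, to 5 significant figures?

67.664

C is at the origin; CB is horizontal with |CB| = 57.2 and B on the +x side, so B = (57.200, 0.0000). The tangent condition forces ZB to be normal to CB, so Z = B + (0, 9.8) = (57.200, 9.8000). Since ZJ ⟂ JT (tangency), |ZT| = √(9.8² + 38.9²) = 40.115 regardless of where J sits on A1. So T lies on both circle(C, 83.63) and circle(Z, 40.115); the above-CB intersection is T = (68.221, 48.372). J is the foot of the tangent from T: J = (66.995, 9.4911).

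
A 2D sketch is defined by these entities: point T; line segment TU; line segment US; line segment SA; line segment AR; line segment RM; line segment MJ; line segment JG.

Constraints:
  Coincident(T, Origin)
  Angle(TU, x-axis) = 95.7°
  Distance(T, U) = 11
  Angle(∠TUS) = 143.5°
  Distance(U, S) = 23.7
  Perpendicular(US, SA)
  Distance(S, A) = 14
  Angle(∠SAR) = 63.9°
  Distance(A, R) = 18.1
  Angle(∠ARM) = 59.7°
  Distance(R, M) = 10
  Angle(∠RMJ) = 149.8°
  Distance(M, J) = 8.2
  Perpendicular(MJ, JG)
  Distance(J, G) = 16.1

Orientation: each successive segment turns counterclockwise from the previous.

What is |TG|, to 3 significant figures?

35.1

T is at the origin; TU runs at 95.7° with length 11.0, so U = (-1.09, 10.9). ∠TUS = 143.5° gives US at 132° from the x-axis; with |US| = 23.7, S = (-17.0, 28.5). US ⟂ SA, so SA runs at -138°; with |SA| = 14.0, A = (-27.4, 19.1). ∠SAR = 63.9° gives AR at -21.7° from the x-axis; with |AR| = 18.1, R = (-10.6, 12.4). ∠ARM = 59.7° gives RM at 98.6° from the x-axis; with |RM| = 10.0, M = (-12.1, 22.3). ∠RMJ = 149.8° gives MJ at 129° from the x-axis; with |MJ| = 8.2, J = (-17.2, 28.7). MJ is perpendicular to JG, so JG runs at -141°; with |JG| = 16.1, G = (-29.7, 18.6). Then |TG| = |G − T| = 35.1.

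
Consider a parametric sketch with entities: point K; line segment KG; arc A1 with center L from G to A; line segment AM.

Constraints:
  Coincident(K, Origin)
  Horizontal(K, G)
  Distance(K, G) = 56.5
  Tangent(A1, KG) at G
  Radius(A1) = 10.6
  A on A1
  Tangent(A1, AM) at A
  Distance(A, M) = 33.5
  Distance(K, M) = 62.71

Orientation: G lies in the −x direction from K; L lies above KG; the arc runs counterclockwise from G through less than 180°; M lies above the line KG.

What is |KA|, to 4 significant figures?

47.04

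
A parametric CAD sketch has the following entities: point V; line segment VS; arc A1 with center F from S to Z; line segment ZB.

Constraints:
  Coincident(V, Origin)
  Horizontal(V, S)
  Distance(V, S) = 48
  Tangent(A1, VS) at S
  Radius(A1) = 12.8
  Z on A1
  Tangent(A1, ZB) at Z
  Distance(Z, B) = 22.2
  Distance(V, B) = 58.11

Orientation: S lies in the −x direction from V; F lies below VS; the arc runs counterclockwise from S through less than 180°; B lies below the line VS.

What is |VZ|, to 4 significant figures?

61.57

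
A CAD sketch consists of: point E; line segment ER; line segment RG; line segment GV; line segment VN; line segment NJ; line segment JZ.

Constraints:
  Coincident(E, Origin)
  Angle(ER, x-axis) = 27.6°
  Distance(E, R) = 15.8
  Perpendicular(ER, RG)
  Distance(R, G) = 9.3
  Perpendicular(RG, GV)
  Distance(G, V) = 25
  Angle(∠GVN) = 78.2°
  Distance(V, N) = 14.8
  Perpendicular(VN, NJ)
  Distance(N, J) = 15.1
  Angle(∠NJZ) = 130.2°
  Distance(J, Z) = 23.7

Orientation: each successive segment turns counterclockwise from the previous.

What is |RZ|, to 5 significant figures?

19.187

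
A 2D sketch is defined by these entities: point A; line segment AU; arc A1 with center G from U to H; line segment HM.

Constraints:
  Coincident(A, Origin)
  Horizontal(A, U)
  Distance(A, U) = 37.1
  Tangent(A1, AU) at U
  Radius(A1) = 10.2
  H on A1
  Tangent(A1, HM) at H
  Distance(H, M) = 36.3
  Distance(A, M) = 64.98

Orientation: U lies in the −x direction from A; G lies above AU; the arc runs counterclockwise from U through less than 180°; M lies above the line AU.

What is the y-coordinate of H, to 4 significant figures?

14.89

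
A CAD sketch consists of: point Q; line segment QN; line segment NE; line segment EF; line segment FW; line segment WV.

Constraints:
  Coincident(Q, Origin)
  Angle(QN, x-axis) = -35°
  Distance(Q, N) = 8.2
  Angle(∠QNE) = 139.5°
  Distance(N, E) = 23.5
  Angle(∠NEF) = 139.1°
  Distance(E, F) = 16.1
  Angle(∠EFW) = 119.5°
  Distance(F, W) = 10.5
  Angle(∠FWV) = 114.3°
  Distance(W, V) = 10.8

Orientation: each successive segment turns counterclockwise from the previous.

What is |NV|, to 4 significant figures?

32.75

Q is at the origin; QN runs at -35.0° with length 8.2, so N = (6.717, -4.703). ∠QNE = 139.5° gives NE at 5.500° from the x-axis; with |NE| = 23.5, E = (30.11, -2.451). ∠NEF = 139.1° gives EF at 46.40° from the x-axis; with |EF| = 16.1, F = (41.21, 9.208). ∠EFW = 119.5° gives FW at 106.9° from the x-axis; with |FW| = 10.5, W = (38.16, 19.25). ∠FWV = 114.3° gives WV at 172.6° from the x-axis; with |WV| = 10.8, V = (27.45, 20.65). Then |NV| = |V − N| = 32.75.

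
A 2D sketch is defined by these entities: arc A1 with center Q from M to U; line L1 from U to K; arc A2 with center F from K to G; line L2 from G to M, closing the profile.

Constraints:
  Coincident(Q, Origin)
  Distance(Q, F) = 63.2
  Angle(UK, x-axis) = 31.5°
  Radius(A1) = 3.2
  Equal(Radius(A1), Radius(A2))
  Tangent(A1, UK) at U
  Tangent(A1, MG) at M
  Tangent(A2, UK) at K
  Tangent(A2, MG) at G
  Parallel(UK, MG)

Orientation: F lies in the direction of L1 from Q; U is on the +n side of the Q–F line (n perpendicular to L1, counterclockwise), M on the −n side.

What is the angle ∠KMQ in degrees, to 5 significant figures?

84.218°

The slot axis is L1's direction at 31.5°, so u = (cos 31.5°, sin 31.5°) = (0.85264, 0.52250) and n = (−sin 31.5°, cos 31.5°) = (-0.52250, 0.85264). Q is at the origin and F lies 63.2 along u from Q, so F = 63.2·u = (53.887, 33.022). Tangency of A1 to both parallel lines with radius 3.2 puts U and M at Q ± 3.2·n: U = (-1.6720, 2.7284), M = (1.6720, -2.7284). Equal radii place K and G the same way about F: K = F + 3.2·n = (52.215, 35.750), G = F − 3.2·n = (55.559, 30.293). Then cos ∠KMQ = MK·MQ / (|MK||MQ|), giving 84.218°.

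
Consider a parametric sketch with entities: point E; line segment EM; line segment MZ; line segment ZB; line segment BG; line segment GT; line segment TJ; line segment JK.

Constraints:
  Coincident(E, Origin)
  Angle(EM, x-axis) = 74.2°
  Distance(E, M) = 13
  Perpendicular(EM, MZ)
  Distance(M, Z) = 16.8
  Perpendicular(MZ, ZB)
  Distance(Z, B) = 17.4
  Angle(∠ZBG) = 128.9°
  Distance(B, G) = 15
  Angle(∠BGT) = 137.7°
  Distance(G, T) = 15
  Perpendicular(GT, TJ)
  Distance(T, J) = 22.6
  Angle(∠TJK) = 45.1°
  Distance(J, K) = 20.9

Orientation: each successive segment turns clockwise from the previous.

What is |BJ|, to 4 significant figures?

28.94

E is at the origin; EM runs at 74.2° with length 13.0, so M = (3.540, 12.51). The perpendicularity gives MZ at right angles to EM, so MZ runs at -15.80°; with |MZ| = 16.8, Z = (19.70, 7.935). MZ is perpendicular to ZB, so ZB runs at -105.8°; with |ZB| = 17.4, B = (14.97, -8.808). ∠ZBG = 128.9° gives BG at -156.9° from the x-axis; with |BG| = 15.0, G = (1.170, -14.69). ∠BGT = 137.7° gives GT at 160.8° from the x-axis; with |GT| = 15.0, T = (-13.00, -9.760). GT ⟂ TJ, so TJ runs at 70.80°; with |TJ| = 22.6, J = (-5.563, 11.58). Then |BJ| = |J − B| = 28.94.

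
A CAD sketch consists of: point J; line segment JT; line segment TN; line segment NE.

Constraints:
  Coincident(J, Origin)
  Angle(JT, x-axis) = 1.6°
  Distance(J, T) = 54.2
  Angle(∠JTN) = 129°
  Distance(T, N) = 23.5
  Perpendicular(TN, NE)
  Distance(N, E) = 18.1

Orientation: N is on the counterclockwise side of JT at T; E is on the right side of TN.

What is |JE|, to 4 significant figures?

83.34

J is at the origin; JT runs at 1.6° with length 54.2, so T = 54.2·(cos 1.6°, sin 1.6°) = (54.18, 1.513). ∠JTN = 129.0°, so TN runs at 1.6° + (180° − 129.0°) = 52.60° from the x-axis; with |TN| = 23.5, N = T + 23.5·(cos 52.60°, sin 52.60°) = (68.45, 20.18). TN ⟂ NE; with |NE| = 18.1 on the right of TN, E = N + 18.1·(0.7944, -0.6074) = (82.83, 9.189). Then |JE| = |E − J| = 83.34.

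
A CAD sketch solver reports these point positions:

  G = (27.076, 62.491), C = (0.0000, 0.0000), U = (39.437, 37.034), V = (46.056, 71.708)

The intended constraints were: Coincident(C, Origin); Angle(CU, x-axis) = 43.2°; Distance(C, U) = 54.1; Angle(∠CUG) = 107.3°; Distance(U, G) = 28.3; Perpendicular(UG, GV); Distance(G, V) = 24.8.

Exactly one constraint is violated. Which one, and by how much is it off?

Distance(G, V) = 24.8 — off by 3.70.

C = (0.00, 0.00) ✓; CU at 43.20° ✓; |CU| = 54.10 ✓; ∠CUG = 107.3° ✓; |UG| = 28.30 ✓; ∠(UG, GV) = 90.00° ✓; |GV| = 21.10 ✗.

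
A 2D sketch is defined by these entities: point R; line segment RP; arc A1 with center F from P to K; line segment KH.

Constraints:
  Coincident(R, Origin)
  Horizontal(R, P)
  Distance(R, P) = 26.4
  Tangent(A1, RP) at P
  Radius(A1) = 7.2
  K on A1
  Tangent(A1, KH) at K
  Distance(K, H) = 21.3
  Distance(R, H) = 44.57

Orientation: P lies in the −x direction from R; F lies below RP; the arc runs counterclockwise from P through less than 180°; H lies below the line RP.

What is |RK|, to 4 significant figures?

34.29

R is at the origin; RP is horizontal with |RP| = 26.4 and P on the −x side, so P = (-26.40, 0.000). Since A1 is tangent to RP there, FP ⟂ RP, so F = P + (0, -7.2) = (-26.40, -7.200). Since FK ⟂ KH (tangency), |FH| = √(7.2² + 21.3²) = 22.48 regardless of where K sits on A1. So H lies on both circle(R, 44.57) and circle(F, 22.48); the below-RP intersection is H = (-34.55, -28.15). K is the foot of the tangent from H: K = (-33.59, -6.876).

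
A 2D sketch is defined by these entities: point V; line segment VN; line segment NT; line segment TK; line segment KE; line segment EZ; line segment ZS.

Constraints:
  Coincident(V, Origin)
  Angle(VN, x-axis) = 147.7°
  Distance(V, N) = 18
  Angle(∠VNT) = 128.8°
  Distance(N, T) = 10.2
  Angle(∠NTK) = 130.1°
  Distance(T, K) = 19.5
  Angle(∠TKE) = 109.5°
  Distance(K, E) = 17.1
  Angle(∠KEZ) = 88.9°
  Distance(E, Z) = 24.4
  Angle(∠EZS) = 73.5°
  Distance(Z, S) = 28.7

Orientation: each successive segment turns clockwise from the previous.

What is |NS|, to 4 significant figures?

14.81

V is at the origin; VN runs at 147.7° with length 18.0, so N = (-15.21, 9.618). ∠VNT = 128.8° gives NT at 96.50° from the x-axis; with |NT| = 10.2, T = (-16.37, 19.75). ∠NTK = 130.1° gives TK at 46.60° from the x-axis; with |TK| = 19.5, K = (-2.971, 33.92). ∠TKE = 109.5° gives KE at -23.90° from the x-axis; with |KE| = 17.1, E = (12.66, 26.99). ∠KEZ = 88.9° gives EZ at -115.0° from the x-axis; with |EZ| = 24.4, Z = (2.351, 4.879). ∠EZS = 73.5° gives ZS at 138.5° from the x-axis; with |ZS| = 28.7, S = (-19.14, 23.90). Then |NS| = |S − N| = 14.81.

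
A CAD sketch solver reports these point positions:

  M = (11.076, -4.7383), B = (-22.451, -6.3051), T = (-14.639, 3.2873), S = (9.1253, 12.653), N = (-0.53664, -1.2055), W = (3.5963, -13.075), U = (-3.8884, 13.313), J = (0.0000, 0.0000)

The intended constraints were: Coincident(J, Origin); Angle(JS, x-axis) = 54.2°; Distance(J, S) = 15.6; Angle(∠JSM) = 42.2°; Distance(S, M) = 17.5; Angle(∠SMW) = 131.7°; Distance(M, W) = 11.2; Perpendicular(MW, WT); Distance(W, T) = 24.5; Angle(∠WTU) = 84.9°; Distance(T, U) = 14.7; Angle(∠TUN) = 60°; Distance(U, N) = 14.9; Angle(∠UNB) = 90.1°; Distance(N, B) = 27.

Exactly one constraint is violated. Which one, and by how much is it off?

Distance(N, B) = 27 — off by 4.50.

J = (0.00, 0.00) ✓; JS at 54.20° ✓; |JS| = 15.60 ✓; ∠JSM = 42.20° ✓; |SM| = 17.50 ✓; ∠SMW = 131.7° ✓; |MW| = 11.20 ✓; ∠(MW, WT) = 90.00° ✓; |WT| = 24.50 ✓; ∠WTU = 84.90° ✓; |TU| = 14.70 ✓; ∠TUN = 60.00° ✓; |UN| = 14.90 ✓; ∠UNB = 90.10° ✓; |NB| = 22.50 ✗.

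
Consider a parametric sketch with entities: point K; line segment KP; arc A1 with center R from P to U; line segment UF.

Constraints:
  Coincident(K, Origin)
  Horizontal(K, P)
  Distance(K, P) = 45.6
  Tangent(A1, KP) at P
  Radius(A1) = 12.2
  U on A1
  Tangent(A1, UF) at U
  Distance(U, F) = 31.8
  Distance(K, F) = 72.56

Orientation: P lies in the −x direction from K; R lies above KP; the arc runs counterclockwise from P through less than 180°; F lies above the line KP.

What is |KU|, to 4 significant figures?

41.77

Checks: |RU| = 12.20 ✓; ∠(RU, UF) = 90.00° ✓; |UF| = 31.80 ✓; |KF| = 72.56 ✓.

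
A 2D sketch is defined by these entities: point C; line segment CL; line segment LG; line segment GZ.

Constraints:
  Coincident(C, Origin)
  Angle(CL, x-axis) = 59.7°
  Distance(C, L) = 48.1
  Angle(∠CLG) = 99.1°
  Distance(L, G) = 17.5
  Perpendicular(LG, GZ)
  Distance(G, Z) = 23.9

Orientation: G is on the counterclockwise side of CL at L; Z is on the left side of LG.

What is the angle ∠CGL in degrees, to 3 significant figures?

62.1°

C is at the origin; CL runs at 59.7° with length 48.1, so L = 48.1·(cos 59.7°, sin 59.7°) = (24.3, 41.5). ∠CLG = 99.1°, so LG runs at 59.7° + (180° − 99.1°) = 141° from the x-axis; with |LG| = 17.5, G = L + 17.5·(cos 141°, sin 141°) = (10.7, 52.6). Then cos ∠CGL = GC·GL / (|GC||GL|), giving 62.1°.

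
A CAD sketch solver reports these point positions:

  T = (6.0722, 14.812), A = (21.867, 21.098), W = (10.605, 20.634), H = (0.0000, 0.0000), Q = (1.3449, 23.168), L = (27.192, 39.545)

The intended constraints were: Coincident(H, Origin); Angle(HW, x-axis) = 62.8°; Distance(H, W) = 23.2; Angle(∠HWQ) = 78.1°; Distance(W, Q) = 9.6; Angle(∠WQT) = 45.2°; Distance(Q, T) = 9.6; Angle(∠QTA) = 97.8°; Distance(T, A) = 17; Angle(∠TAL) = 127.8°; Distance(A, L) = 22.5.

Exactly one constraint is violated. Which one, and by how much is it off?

Distance(A, L) = 22.5 — off by 3.30.

H = (0.00, 0.00) ✓; HW at 62.80° ✓; |HW| = 23.20 ✓; ∠HWQ = 78.10° ✓; |WQ| = 9.601 ✓; ∠WQT = 45.20° ✓; |QT| = 9.601 ✓; ∠QTA = 97.80° ✓; |TA| = 17.00 ✓; ∠TAL = 127.8° ✓; |AL| = 19.20 ✗.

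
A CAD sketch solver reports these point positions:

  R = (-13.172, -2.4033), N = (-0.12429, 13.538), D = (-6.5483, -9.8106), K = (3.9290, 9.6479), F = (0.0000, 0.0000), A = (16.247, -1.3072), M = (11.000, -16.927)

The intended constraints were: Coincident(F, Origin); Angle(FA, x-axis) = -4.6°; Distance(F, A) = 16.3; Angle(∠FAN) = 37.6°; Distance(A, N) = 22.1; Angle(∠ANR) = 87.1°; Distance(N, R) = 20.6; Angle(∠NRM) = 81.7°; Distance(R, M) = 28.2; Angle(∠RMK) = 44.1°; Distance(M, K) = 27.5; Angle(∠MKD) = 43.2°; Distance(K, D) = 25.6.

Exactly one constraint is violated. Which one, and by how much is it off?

Distance(K, D) = 25.6 — off by 3.50.

F = (0.00, 0.00) ✓; FA at -4.600° ✓; |FA| = 16.30 ✓; ∠FAN = 37.60° ✓; |AN| = 22.10 ✓; ∠ANR = 87.10° ✓; |NR| = 20.60 ✓; ∠NRM = 81.70° ✓; |RM| = 28.20 ✓; ∠RMK = 44.10° ✓; |MK| = 27.50 ✓; ∠MKD = 43.20° ✓; |KD| = 22.10 ✗.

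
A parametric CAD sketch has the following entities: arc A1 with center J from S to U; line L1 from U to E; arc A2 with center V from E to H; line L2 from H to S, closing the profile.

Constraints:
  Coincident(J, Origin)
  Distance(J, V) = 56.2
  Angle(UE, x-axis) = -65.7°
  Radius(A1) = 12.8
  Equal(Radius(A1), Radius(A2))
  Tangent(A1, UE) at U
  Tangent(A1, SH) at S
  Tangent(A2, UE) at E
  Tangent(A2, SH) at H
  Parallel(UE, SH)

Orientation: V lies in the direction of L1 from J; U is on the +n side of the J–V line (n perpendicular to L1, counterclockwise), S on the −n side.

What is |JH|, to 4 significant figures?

57.64

Tangency of A1 to both parallel lines with radius 12.8 puts U and S at J ± 12.8·n: U = (11.67, 5.267), S = (-11.67, -5.267). Equal radii place E and H the same way about V: E = V + 12.8·n = (34.79, -45.95), H = V − 12.8·n = (11.46, -56.49). Then |JH| = |H − J| = 57.64.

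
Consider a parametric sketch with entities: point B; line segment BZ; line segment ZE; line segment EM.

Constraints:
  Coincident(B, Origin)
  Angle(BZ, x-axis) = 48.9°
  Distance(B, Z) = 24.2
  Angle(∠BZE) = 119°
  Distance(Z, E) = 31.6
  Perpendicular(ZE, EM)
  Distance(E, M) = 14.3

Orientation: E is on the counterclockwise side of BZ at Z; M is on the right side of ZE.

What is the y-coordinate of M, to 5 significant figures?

52.817

B is at the origin; BZ runs at 48.9° with length 24.2, so Z = 24.2·(cos 48.9°, sin 48.9°) = (15.908, 18.236). ∠BZE = 119.0°, so ZE runs at 48.9° + (180° − 119.0°) = 109.90° from the x-axis; with |ZE| = 31.6, E = Z + 31.6·(cos 109.90°, sin 109.90°) = (5.1525, 47.949). The perpendicularity gives EM at right angles to ZE; with |EM| = 14.3 on the right of ZE, M = E + 14.3·(0.94029, 0.34038) = (18.599, 52.817). So M.y = 52.817.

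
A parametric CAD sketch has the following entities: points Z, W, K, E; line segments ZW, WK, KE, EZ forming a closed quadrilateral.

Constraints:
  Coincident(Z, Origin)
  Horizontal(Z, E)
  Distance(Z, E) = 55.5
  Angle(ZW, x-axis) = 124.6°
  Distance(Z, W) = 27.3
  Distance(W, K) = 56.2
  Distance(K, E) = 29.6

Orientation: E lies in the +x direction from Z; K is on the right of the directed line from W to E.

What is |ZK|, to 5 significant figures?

31.159

Checks: |WK| = 56.20 ✓; |KE| = 29.60 ✓.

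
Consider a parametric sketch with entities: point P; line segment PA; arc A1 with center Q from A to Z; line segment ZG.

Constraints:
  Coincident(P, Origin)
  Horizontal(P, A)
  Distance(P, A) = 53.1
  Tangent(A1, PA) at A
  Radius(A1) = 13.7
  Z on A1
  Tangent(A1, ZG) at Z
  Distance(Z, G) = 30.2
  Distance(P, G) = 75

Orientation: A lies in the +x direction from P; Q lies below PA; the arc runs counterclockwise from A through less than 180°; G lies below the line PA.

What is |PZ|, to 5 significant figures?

47.017

Checks: |QZ| = 13.70 ✓; ∠(QZ, ZG) = 90.00° ✓; |ZG| = 30.20 ✓; |PG| = 75.00 ✓.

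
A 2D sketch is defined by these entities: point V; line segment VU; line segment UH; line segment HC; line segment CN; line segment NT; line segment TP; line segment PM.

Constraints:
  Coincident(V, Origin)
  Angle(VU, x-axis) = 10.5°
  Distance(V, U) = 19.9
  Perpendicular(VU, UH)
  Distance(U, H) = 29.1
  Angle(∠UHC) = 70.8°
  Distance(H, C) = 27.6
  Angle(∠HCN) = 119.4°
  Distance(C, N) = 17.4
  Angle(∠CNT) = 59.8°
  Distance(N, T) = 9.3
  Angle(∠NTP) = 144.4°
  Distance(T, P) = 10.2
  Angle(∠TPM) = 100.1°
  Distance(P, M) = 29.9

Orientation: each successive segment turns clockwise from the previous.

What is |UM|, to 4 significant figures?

50.50

V is at the origin; VU runs at 10.5° with length 19.9, so U = (19.57, 3.626). VU is perpendicular to UH, so UH runs at -79.50°; with |UH| = 29.1, H = (24.87, -24.99). ∠UHC = 70.8° gives HC at 171.3° from the x-axis; with |HC| = 27.6, C = (-2.413, -20.81). ∠HCN = 119.4° gives CN at 110.7° from the x-axis; with |CN| = 17.4, N = (-8.563, -4.535). ∠CNT = 59.8° gives NT at -9.500° from the x-axis; with |NT| = 9.3, T = (0.6094, -6.070). ∠NTP = 144.4° gives TP at -45.10° from the x-axis; with |TP| = 10.2, P = (7.809, -13.29). ∠TPM = 100.1° gives PM at -125.0° from the x-axis; with |PM| = 29.9, M = (-9.341, -37.79). Then |UM| = |M − U| = 50.50.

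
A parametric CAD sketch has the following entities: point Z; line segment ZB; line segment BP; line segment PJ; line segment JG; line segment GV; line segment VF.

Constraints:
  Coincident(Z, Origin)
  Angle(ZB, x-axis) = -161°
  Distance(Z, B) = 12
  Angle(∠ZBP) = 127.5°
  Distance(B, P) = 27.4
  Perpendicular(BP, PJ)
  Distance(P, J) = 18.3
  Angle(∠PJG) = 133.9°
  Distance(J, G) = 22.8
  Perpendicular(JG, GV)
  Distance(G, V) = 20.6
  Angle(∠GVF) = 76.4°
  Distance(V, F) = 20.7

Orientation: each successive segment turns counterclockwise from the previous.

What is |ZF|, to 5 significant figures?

21.876

Z is at the origin; ZB runs at -161.0° with length 12.0, so B = (-11.346, -3.9068). ∠ZBP = 127.5° gives BP at -108.50° from the x-axis; with |BP| = 27.4, P = (-20.040, -29.891). The perpendicularity gives PJ at right angles to BP, so PJ runs at -18.500°; with |PJ| = 18.3, J = (-2.6860, -35.698). ∠PJG = 133.9° gives JG at 27.600° from the x-axis; with |JG| = 22.8, G = (17.519, -25.134). JG is perpendicular to GV, so GV runs at 117.60°; with |GV| = 20.6, V = (7.9755, -6.8786). ∠GVF = 76.4° gives VF at -138.80° from the x-axis; with |VF| = 20.7, F = (-7.5995, -20.513). Then |ZF| = |F − Z| = 21.876.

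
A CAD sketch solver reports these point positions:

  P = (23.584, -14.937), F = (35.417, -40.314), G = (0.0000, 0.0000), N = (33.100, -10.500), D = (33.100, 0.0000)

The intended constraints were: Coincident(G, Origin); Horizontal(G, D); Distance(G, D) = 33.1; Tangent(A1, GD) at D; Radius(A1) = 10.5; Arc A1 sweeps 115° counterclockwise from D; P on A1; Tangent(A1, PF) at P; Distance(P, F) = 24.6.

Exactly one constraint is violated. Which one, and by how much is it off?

Distance(P, F) = 24.6 — off by 3.40.

G = (0.00, 0.00) ✓; G.y = 0.00, D.y = 0.00 ✓; |GD| = 33.10 ✓; ∠(ND, DG) = 90.00° ✓; |ND| = 10.50 ✓; bearing(N→P) − bearing(N→D) = 115.0° ✓; |NP| = 10.50 ✓; ∠(NP, PF) = 90.00° ✓; |PF| = 28.00 ✗.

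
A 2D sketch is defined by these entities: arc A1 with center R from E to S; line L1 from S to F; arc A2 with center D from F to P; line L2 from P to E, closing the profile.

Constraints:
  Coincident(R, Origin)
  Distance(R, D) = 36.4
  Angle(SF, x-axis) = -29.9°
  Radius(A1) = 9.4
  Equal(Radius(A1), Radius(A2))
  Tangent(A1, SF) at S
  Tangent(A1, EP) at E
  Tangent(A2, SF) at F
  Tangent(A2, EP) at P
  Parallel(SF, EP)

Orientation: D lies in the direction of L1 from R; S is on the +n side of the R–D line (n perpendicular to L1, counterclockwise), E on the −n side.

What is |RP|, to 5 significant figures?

37.594

The slot axis is L1's direction at -29.9°, so u = (cos -29.9°, sin -29.9°) = (0.86690, -0.49849) and n = (−sin -29.9°, cos -29.9°) = (0.49849, 0.86690). R is at the origin and D lies 36.4 along u from R, so D = 36.4·u = (31.555, -18.145). Tangency of A1 to both parallel lines with radius 9.4 puts S and E at R ± 9.4·n: S = (4.6858, 8.1488), E = (-4.6858, -8.1488). Equal radii place F and P the same way about D: F = D + 9.4·n = (36.241, -9.9961), P = D − 9.4·n = (26.869, -26.294). Then |RP| = |P − R| = 37.594.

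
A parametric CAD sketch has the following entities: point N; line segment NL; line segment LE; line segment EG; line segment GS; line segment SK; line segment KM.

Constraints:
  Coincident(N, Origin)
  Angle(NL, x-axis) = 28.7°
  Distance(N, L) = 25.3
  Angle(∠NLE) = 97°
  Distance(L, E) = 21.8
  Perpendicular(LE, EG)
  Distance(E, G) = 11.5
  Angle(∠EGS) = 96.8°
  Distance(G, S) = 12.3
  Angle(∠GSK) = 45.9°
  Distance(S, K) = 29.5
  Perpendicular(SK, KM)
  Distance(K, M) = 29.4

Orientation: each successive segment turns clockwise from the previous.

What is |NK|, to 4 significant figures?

46.93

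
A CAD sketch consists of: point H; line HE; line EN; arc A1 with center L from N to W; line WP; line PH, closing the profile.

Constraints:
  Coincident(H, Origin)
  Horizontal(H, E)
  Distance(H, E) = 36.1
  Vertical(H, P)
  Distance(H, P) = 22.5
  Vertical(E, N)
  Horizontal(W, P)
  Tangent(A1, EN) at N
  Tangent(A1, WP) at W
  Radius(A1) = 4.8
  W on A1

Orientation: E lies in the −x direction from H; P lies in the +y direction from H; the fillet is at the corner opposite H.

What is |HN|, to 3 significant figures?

40.2

The virtual corner opposite H is at (-36.1, 22.5). Tangency of A1 to EN means the radius LN is perpendicular to EN and A1 meets WP tangentially, so LW is at right angles to WP, with radius 4.8, so the center L sits 4.8 in from both sides at L = (-31.3, 17.7). That places the tangent points at N = (-36.1, 17.7) on EN and W = (-31.3, 22.5) on WP. Then |HN| = |N − H| = 40.2.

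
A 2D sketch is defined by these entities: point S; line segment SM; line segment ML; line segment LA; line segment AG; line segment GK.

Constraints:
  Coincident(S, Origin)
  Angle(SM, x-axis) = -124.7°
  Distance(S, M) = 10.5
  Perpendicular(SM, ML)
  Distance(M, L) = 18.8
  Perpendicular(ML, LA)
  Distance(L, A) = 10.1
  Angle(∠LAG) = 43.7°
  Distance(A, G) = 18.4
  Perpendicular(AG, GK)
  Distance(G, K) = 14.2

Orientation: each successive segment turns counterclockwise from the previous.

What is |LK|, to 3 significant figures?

13.2

∠LAG = 43.7° gives AG at -168° from the x-axis; with |AG| = 18.4, G = (-2.80, -14.7). The perpendicularity gives GK at right angles to AG, so GK runs at -78.4°; with |GK| = 14.2, K = (0.0597, -28.6). Then |LK| = |K − L| = 13.2.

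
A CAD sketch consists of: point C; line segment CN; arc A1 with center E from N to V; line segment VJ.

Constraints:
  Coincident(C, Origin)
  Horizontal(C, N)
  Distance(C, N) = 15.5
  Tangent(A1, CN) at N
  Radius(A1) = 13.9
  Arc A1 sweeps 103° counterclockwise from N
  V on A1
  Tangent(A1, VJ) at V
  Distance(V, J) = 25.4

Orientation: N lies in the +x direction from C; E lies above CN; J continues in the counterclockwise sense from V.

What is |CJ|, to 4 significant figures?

47.85

C is at the origin; C and N share the same y with |CN| = 15.5 and N on the +x side, so N = (15.50, 0.000). The tangent condition forces EN to be normal to CN, so E = N + (0, 13.9) = (15.50, 13.90). On A1, N sits at bearing -90° from E; a 103° counterclockwise sweep puts V at bearing 13°, so V = E + 13.9·(cos 13°, sin 13°) = (29.04, 17.03). The tangent condition forces EV to be normal to VJ, so VJ runs along (−sin 13°, cos 13°); with |VJ| = 25.4, J = (23.33, 41.78). Then |CJ| = |J − C| = 47.85.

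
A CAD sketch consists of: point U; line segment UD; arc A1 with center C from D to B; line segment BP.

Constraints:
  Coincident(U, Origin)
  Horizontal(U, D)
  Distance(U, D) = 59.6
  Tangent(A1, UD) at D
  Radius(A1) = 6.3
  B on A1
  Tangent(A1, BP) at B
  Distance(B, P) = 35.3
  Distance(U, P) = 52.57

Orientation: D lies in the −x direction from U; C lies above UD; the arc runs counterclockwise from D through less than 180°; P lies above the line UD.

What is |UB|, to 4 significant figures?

54.03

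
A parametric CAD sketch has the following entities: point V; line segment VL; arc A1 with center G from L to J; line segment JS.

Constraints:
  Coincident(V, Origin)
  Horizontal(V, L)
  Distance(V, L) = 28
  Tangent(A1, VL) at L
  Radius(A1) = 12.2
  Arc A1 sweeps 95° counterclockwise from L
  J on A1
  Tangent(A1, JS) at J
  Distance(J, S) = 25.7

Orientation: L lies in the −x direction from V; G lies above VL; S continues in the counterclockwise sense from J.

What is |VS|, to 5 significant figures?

42.868

V is at the origin; VL is horizontal with |VL| = 28.0 and L on the −x side, so L = (-28.000, 0.0000). A1 meets VL tangentially, so GL is at right angles to VL, so G = L + (0, 12.2) = (-28.000, 12.200). On A1, L sits at bearing -90° from G; a 95° counterclockwise sweep puts J at bearing 5°, so J = G + 12.2·(cos 5°, sin 5°) = (-15.846, 13.263). The tangent condition forces GJ to be normal to JS, so JS runs along (−sin 5°, cos 5°); with |JS| = 25.7, S = (-18.086, 38.866). Then |VS| = |S − V| = 42.868.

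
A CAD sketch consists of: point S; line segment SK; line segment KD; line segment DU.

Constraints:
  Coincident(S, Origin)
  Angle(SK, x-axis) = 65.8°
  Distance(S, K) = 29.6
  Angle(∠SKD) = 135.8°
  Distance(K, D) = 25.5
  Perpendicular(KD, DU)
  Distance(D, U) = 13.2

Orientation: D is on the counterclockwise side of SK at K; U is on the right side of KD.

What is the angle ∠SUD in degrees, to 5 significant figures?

54.087°

∠SKD = 135.8°, so KD runs at 65.8° + (180° − 135.8°) = 110.00° from the x-axis; with |KD| = 25.5, D = K + 25.5·(cos 110.00°, sin 110.00°) = (3.4122, 50.961). KD ⟂ DU; with |DU| = 13.2 on the right of KD, U = D + 13.2·(0.93969, 0.34202) = (15.816, 55.476). Then cos ∠SUD = US·UD / (|US||UD|), giving 54.087°.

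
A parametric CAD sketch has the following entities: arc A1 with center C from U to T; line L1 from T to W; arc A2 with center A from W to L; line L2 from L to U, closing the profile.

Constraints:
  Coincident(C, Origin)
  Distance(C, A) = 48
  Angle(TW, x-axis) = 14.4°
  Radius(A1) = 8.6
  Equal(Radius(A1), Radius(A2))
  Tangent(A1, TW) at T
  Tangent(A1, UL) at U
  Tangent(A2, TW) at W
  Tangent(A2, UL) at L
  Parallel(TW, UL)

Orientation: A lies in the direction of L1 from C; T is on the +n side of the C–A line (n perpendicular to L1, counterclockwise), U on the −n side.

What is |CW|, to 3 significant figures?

48.8

The slot axis is L1's direction at 14.4°, so u = (cos 14.4°, sin 14.4°) = (0.969, 0.249) and n = (−sin 14.4°, cos 14.4°) = (-0.249, 0.969). C is at the origin and A lies 48.0 along u from C, so A = 48.0·u = (46.5, 11.9). Tangency of A1 to both parallel lines with radius 8.6 puts T and U at C ± 8.6·n: T = (-2.14, 8.33), U = (2.14, -8.33). Equal radii place W and L the same way about A: W = A + 8.6·n = (44.4, 20.3), L = A − 8.6·n = (48.6, 3.61). Then |CW| = |W − C| = 48.8.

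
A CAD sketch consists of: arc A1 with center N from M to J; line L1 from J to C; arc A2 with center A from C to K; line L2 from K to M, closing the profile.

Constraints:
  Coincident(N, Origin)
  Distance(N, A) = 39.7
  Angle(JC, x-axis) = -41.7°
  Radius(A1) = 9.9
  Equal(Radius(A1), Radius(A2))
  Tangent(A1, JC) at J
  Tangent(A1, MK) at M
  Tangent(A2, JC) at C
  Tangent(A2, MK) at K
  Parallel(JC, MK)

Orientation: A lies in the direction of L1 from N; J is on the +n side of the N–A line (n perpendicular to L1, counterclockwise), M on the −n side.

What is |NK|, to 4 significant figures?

40.92

The slot axis is L1's direction at -41.7°, so u = (cos -41.7°, sin -41.7°) = (0.7466, -0.6652) and n = (−sin -41.7°, cos -41.7°) = (0.6652, 0.7466). N is at the origin and A lies 39.7 along u from N, so A = 39.7·u = (29.64, -26.41). Tangency of A1 to both parallel lines with radius 9.9 puts J and M at N ± 9.9·n: J = (6.586, 7.392), M = (-6.586, -7.392). Equal radii place C and K the same way about A: C = A + 9.9·n = (36.23, -19.02), K = A − 9.9·n = (23.06, -33.80). Then |NK| = |K − N| = 40.92.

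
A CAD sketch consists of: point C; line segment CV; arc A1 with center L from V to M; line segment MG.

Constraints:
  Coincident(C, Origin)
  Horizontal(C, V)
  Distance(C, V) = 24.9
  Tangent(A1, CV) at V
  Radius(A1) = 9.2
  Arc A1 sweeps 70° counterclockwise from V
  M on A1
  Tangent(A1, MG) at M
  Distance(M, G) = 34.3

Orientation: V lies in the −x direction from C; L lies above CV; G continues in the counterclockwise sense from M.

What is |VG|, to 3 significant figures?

43.4

C is at the origin; CV is horizontal with |CV| = 24.9 and V on the −x side, so V = (-24.9, 0.00). Tangency of A1 to CV means the radius LV is perpendicular to CV, so L = V + (0, 9.2) = (-24.9, 9.20). On A1, V sits at bearing -90° from L; a 70° counterclockwise sweep puts M at bearing -20°, so M = L + 9.2·(cos -20°, sin -20°) = (-16.3, 6.05). Since A1 is tangent to MG there, LM ⟂ MG, so MG runs along (−sin -20°, cos -20°); with |MG| = 34.3, G = (-4.52, 38.3). Then |VG| = |G − V| = 43.4.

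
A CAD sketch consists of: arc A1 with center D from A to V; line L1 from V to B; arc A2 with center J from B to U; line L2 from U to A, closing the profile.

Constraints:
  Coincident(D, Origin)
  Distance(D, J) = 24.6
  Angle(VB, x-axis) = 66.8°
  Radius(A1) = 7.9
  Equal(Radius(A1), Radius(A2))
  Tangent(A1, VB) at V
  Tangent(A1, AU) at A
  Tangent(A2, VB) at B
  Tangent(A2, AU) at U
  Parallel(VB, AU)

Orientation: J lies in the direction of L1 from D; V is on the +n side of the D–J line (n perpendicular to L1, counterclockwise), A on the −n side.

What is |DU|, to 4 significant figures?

25.84

The slot axis is L1's direction at 66.8°, so u = (cos 66.8°, sin 66.8°) = (0.3939, 0.9191) and n = (−sin 66.8°, cos 66.8°) = (-0.9191, 0.3939). D is at the origin and J lies 24.6 along u from D, so J = 24.6·u = (9.691, 22.61). Tangency of A1 to both parallel lines with radius 7.9 puts V and A at D ± 7.9·n: V = (-7.261, 3.112), A = (7.261, -3.112). Equal radii place B and U the same way about J: B = J + 7.9·n = (2.430, 25.72), U = J − 7.9·n = (16.95, 19.50). Then |DU| = |U − D| = 25.84.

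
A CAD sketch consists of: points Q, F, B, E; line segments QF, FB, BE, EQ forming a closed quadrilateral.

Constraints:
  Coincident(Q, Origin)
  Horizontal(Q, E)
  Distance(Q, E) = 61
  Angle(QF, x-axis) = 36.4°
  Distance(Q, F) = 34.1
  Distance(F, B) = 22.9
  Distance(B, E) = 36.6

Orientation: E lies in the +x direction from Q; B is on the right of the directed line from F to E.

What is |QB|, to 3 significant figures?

24.6

Q is at the origin; Q and E share the same y with |QE| = 61.0 and E in +x, so E = (61.0, 0). QF runs at 36.4° with |QF| = 34.1, so F = (27.4, 20.2). B is determined by |FB| = 22.9 and |BE| = 36.6 together: it lies at the intersection of circle(F, 22.9) and circle(E, 36.6). With |FE| = 39.2, the foot of the radical line on FE is 9.19 from F and the perpendicular offset is √(22.9² − 9.19²) = 21.0. Taking the right-of-FE solution: B = (24.5, -2.47).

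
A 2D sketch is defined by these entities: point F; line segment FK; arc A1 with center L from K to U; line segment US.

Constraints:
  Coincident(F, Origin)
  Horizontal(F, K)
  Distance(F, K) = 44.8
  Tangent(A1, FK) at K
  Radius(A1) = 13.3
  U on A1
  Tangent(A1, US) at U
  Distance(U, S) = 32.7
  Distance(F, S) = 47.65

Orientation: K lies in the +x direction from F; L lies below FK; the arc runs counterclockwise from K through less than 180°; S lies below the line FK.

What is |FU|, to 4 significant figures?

33.44

Checks: |LU| = 13.30 ✓; ∠(LU, US) = 90.00° ✓; |US| = 32.70 ✓; |FS| = 47.65 ✓.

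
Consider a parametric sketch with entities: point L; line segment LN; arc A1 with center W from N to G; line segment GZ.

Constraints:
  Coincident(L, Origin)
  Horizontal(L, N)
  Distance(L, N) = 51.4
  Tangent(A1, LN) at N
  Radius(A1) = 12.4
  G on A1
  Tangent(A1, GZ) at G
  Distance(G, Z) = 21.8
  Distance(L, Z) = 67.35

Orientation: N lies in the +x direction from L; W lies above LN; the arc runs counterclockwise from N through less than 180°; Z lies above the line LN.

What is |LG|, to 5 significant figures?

65.238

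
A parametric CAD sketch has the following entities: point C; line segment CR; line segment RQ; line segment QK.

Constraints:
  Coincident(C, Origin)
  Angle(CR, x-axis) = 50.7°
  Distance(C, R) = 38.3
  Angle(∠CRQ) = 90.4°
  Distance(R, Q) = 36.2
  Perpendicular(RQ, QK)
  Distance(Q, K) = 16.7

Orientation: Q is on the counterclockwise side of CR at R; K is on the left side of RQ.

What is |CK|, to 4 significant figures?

42.38

∠CRQ = 90.4°, so RQ runs at 50.7° + (180° − 90.4°) = 140.3° from the x-axis; with |RQ| = 36.2, Q = R + 36.2·(cos 140.3°, sin 140.3°) = (-3.594, 52.76). The perpendicularity gives QK at right angles to RQ; with |QK| = 16.7 on the left of RQ, K = Q + 16.7·(-0.6388, -0.7694) = (-14.26, 39.91). Then |CK| = |K − C| = 42.38.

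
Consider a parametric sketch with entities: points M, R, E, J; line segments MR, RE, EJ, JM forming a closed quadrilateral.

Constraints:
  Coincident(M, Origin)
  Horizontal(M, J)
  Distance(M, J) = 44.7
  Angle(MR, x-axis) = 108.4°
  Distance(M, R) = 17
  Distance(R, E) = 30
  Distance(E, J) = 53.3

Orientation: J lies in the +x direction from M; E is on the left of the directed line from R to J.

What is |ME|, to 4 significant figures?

42.72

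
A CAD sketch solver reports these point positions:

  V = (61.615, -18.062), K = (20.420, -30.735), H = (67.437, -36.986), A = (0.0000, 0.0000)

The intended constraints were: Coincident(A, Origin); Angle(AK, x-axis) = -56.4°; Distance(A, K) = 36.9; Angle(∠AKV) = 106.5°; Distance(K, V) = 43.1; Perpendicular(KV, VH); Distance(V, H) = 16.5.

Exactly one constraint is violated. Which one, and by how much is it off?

Distance(V, H) = 16.5 — off by 3.30.

A = (0.00, 0.00) ✓; AK at -56.40° ✓; |AK| = 36.90 ✓; ∠AKV = 106.5° ✓; |KV| = 43.10 ✓; ∠(KV, VH) = 90.00° ✓; |VH| = 19.80 ✗.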